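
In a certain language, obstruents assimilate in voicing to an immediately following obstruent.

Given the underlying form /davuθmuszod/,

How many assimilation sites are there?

/s/ before /z/ (voiced) → [z]
1 segment changes.

1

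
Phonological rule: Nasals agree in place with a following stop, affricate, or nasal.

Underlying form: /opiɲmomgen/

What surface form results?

[opimmoŋgen]

/ɲ/ before /m/ (labial) → [m]
/m/ before /g/ (velar) → [ŋ]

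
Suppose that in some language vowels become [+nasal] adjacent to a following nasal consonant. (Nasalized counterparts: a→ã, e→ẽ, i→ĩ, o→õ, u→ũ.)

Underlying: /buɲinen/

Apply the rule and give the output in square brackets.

/u/ before nasal /ɲ/ → [ũ]
/i/ before nasal /n/ → [ĩ]
/e/ before nasal /n/ → [ẽ]

[bũɲĩnẽn]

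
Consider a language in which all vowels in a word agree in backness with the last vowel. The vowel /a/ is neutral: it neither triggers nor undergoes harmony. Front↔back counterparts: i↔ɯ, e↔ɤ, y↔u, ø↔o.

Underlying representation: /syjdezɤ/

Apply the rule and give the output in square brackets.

[sujdɤzɤ]

/y/ harmonizes with /ɤ/ ([+back]) → [u]
/e/ harmonizes with /ɤ/ ([+back]) → [ɤ]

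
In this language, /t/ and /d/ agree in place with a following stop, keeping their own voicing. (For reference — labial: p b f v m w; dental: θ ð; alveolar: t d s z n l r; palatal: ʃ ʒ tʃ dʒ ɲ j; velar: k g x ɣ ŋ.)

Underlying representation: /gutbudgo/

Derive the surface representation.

[gupbuggo]

/t/ before /b/ (labial) → [p]
/d/ before /g/ (velar) → [g]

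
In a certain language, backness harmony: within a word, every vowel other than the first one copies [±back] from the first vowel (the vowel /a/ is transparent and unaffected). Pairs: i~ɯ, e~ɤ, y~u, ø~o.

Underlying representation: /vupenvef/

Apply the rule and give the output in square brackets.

/e/ harmonizes with /u/ ([+back]) → [ɤ]
/e/ harmonizes with /u/ ([+back]) → [ɤ]

[vupɤnvɤf]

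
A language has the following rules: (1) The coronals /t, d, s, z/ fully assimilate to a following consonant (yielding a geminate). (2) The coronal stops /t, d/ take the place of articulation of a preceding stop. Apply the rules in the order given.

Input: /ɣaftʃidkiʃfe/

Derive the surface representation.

Rule 1: /d/ before /k/ → [k] (total assimilation)
After rule 1: ɣaftʃikkiʃfe
Rule 2: no segment meets the rule's conditions; no change.

[ɣaftʃikkiʃfe]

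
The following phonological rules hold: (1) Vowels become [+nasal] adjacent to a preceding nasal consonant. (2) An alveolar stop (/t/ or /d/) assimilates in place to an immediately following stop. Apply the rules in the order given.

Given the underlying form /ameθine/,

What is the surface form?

Rule 1: /e/ after nasal /m/ → [ẽ]
Rule 1: /e/ after nasal /n/ → [ẽ]
After rule 1: amẽθinẽ
Rule 2: no segment meets the rule's conditions; no change.

[amẽθinẽ]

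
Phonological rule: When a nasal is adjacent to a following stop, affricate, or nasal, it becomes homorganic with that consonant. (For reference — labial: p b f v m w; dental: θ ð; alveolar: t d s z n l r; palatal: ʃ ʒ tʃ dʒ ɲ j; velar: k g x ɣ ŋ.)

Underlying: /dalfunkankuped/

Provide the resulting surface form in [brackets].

/n/ before /k/ (velar) → [ŋ]
/n/ before /k/ (velar) → [ŋ]

[dalfuŋkaŋkuped]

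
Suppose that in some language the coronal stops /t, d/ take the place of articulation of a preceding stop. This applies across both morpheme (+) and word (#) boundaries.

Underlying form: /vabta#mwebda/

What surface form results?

/t/ after /b/ (labial) → [p]
/d/ after /b/ (labial) → [b]

[vabpa#mwebba]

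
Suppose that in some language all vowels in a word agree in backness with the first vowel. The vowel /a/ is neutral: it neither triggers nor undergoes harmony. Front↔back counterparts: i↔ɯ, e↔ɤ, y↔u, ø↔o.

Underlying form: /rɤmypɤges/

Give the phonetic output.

[rɤmupɤgɤs]

/y/ harmonizes with /ɤ/ ([+back]) → [u]
/e/ harmonizes with /ɤ/ ([+back]) → [ɤ]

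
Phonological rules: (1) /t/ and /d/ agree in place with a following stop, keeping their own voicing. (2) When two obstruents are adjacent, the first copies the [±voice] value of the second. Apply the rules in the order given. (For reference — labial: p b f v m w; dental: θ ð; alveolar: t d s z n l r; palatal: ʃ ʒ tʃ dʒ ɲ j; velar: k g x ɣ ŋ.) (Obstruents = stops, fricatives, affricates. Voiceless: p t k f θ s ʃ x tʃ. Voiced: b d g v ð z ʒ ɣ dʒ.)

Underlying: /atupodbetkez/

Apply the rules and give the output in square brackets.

[atupobbekkez]

Rule 1: /d/ before /b/ (labial) → [b]
Rule 1: /t/ before /k/ (velar) → [k]
After rule 1: atupobbekkez
Rule 2: no segment meets the rule's conditions; no change.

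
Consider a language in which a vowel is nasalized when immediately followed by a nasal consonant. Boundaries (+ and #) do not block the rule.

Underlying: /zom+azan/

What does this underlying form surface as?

/o/ before nasal /m/ → [õ]
/a/ before nasal /n/ → [ã]

[zõm+azãn]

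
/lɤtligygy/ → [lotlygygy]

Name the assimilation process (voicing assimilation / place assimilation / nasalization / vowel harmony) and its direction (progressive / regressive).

/ɤ/→[o] /i/→[y].
Vowels agree with the last vowel, so the harmony is regressive.

vowel harmony, regressive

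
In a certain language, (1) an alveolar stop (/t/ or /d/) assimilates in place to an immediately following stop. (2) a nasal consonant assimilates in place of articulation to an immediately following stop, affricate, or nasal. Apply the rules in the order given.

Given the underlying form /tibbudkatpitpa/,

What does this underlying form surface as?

Rule 1: /d/ before /k/ (velar) → [g]
Rule 1: /t/ before /p/ (labial) → [p]
Rule 1: /t/ before /p/ (labial) → [p]
After rule 1: tibbugkappippa
Rule 2: no segment meets the rule's conditions; no change.

[tibbugkappippa]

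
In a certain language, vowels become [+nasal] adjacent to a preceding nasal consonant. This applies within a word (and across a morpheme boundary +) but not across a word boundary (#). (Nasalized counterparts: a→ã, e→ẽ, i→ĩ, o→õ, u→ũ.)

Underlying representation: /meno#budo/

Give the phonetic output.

[mẽnõ#budo]

/e/ after nasal /m/ → [ẽ]
/o/ after nasal /n/ → [õ]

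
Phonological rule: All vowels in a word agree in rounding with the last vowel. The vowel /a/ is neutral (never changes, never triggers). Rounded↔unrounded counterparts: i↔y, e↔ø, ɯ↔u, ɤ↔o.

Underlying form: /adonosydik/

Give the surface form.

/o/ harmonizes with /i/ ([-round]) → [ɤ]
/o/ harmonizes with /i/ ([-round]) → [ɤ]
/y/ harmonizes with /i/ ([-round]) → [i]

[adɤnɤsidik]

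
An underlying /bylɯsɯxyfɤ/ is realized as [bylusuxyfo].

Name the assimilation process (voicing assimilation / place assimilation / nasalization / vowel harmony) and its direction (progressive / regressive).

vowel harmony, progressive

/ɯ/→[u] /ɯ/→[u] /ɤ/→[o].
Vowels agree with the first vowel, so the harmony is progressive.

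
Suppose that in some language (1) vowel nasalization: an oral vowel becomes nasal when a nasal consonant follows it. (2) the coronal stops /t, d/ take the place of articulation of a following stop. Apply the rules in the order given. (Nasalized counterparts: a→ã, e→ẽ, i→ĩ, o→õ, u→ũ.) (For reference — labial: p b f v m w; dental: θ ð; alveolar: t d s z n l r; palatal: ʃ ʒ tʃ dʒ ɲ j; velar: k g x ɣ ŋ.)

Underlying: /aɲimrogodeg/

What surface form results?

[ãɲĩmrogodeg]

Rule 1: /a/ before nasal /ɲ/ → [ã]
Rule 1: /i/ before nasal /m/ → [ĩ]
After rule 1: ãɲĩmrogodeg
Rule 2: no segment meets the rule's conditions; no change.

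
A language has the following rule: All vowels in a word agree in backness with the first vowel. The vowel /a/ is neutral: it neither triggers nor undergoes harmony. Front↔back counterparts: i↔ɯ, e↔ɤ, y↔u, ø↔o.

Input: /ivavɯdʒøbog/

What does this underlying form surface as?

[ivavidʒøbøg]

/ɯ/ harmonizes with /i/ ([-back]) → [i]
/o/ harmonizes with /i/ ([-back]) → [ø]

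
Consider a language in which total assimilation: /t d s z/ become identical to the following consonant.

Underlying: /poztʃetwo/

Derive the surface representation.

[potʃtʃewwo]

/z/ before /tʃ/ → [tʃ] (total assimilation)
/t/ before /w/ → [w] (total assimilation)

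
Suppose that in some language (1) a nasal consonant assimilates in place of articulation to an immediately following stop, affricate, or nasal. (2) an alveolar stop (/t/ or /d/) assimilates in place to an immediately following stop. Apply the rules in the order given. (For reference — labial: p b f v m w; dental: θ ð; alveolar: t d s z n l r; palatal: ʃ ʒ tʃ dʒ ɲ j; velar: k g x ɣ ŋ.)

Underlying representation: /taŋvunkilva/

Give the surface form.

Rule 1: /n/ before /k/ (velar) → [ŋ]
After rule 1: taŋvuŋkilva
Rule 2: no segment meets the rule's conditions; no change.

[taŋvuŋkilva]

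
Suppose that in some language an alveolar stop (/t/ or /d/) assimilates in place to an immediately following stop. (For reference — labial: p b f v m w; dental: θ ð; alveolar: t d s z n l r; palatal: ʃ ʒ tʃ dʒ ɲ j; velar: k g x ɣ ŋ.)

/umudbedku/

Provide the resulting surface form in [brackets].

/d/ before /b/ (labial) → [b]
/d/ before /k/ (velar) → [g]

[umubbegku]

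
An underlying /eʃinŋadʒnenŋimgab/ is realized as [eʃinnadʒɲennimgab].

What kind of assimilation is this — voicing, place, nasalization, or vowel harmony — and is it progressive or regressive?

/ŋ/→[n] /n/→[ɲ] /ŋ/→[n].
Each target copies a feature from the preceding segment, so the direction is progressive.

place assimilation, progressive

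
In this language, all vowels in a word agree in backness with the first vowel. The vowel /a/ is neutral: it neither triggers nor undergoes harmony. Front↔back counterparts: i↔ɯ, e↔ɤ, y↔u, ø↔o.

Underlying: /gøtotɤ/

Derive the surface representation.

[gøtøte]

/o/ harmonizes with /ø/ ([-back]) → [ø]
/ɤ/ harmonizes with /ø/ ([-back]) → [e]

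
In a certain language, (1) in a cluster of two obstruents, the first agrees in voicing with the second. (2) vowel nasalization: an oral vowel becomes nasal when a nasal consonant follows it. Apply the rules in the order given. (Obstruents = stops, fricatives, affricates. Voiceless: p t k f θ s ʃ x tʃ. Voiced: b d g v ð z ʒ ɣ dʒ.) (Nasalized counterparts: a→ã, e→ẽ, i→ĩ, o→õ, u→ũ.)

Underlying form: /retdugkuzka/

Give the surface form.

[reddukkuska]

Rule 1: /t/ before /d/ (voiced) → [d]
Rule 1: /g/ before /k/ (voiceless) → [k]
Rule 1: /z/ before /k/ (voiceless) → [s]
After rule 1: reddukkuska
Rule 2: no segment meets the rule's conditions; no change.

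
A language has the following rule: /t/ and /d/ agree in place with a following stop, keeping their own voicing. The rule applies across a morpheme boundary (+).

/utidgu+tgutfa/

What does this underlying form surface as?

[utiggu+kgutfa]

/d/ before /g/ (velar) → [g]
/t/ before /g/ (velar) → [k]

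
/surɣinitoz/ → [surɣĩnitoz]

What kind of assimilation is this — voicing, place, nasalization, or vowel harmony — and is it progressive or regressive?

/i/→[ĩ].
Each target copies a feature from the following segment, so the direction is regressive.

nasalization, regressive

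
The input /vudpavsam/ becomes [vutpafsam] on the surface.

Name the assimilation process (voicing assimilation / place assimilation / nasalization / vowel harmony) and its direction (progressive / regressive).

voicing assimilation, regressive

/d/→[t] /v/→[f].
Each target copies a feature from the following segment, so the direction is regressive.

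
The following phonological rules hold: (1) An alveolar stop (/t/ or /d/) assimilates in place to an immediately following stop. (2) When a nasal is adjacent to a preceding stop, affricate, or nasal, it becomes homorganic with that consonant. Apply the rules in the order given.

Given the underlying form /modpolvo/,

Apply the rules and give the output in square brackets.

Rule 1: /d/ before /p/ (labial) → [b]
After rule 1: mobpolvo
Rule 2: no segment meets the rule's conditions; no change.

[mobpolvo]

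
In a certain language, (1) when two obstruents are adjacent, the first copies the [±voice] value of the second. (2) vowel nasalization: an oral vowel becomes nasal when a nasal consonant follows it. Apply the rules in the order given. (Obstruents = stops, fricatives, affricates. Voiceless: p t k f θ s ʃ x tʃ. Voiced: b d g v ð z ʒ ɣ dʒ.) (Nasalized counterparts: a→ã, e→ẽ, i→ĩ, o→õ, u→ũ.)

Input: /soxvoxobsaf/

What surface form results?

Rule 1: /x/ before /v/ (voiced) → [ɣ]
Rule 1: /b/ before /s/ (voiceless) → [p]
After rule 1: soɣvoxopsaf
Rule 2: no segment meets the rule's conditions; no change.

[soɣvoxopsaf]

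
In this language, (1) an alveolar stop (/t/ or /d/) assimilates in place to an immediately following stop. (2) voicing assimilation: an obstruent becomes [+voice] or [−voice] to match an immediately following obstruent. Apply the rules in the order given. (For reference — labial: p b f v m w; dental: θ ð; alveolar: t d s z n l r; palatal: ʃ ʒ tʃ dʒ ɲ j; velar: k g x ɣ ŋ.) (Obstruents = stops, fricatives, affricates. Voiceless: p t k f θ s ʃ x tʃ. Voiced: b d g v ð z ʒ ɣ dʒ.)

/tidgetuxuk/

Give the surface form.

Rule 1: /d/ before /g/ (velar) → [g]
After rule 1: tiggetuxuk
Rule 2: no segment meets the rule's conditions; no change.

[tiggetuxuk]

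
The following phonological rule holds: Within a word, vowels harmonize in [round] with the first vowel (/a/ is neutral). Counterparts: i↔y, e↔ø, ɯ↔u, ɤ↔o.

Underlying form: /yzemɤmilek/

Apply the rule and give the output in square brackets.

/e/ harmonizes with /y/ ([+round]) → [ø]
/ɤ/ harmonizes with /y/ ([+round]) → [o]
/i/ harmonizes with /y/ ([+round]) → [y]
/e/ harmonizes with /y/ ([+round]) → [ø]

[yzømomyløk]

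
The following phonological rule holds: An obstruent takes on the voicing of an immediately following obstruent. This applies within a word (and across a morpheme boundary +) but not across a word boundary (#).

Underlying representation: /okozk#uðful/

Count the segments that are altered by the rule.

2

/z/ before /k/ (voiceless) → [s]
/ð/ before /f/ (voiceless) → [θ]
2 segments change.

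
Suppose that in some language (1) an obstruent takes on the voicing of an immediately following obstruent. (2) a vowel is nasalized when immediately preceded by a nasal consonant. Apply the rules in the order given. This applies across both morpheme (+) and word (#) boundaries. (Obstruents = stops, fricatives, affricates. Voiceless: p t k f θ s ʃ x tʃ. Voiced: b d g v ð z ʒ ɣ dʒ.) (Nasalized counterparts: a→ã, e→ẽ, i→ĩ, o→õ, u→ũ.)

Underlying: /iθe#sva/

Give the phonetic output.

[iθe#zva]

Rule 1: /s/ before /v/ (voiced) → [z]
After rule 1: iθe#zva
Rule 2: no segment meets the rule's conditions; no change.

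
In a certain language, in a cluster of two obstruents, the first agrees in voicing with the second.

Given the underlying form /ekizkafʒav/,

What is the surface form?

[ekiskavʒav]

/z/ before /k/ (voiceless) → [s]
/f/ before /ʒ/ (voiced) → [v]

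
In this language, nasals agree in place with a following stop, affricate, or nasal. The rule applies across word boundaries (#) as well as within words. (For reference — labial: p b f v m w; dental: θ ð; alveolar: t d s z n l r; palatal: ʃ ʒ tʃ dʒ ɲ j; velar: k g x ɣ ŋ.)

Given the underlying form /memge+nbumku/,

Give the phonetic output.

[meŋge+mbuŋku]

/m/ before /g/ (velar) → [ŋ]
/n/ before /b/ (labial) → [m]
/m/ before /k/ (velar) → [ŋ]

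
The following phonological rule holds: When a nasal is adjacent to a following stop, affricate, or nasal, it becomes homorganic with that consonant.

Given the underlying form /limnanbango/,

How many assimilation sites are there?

/m/ before /n/ (alveolar) → [n]
/n/ before /b/ (labial) → [m]
/n/ before /g/ (velar) → [ŋ]
3 segments change.

3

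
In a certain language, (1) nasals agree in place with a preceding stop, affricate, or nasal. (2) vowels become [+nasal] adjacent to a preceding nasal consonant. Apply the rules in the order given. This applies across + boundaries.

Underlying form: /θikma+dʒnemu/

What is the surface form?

Rule 1: /m/ after /k/ (velar) → [ŋ]
Rule 1: /n/ after /dʒ/ (palatal) → [ɲ]
After rule 1: θikŋa+dʒɲemu
Rule 2: /a/ after nasal /ŋ/ → [ã]
Rule 2: /e/ after nasal /ɲ/ → [ẽ]
Rule 2: /u/ after nasal /m/ → [ũ]

[θikŋã+dʒɲẽmũ]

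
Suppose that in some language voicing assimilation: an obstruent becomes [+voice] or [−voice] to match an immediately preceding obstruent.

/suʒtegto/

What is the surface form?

[suʒdegdo]

/t/ after /ʒ/ (voiced) → [d]
/t/ after /g/ (voiced) → [d]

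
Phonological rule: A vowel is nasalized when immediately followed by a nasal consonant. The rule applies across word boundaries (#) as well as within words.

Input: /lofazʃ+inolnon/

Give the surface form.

/i/ before nasal /n/ → [ĩ]
/o/ before nasal /n/ → [õ]

[lofazʃ+ĩnolnõn]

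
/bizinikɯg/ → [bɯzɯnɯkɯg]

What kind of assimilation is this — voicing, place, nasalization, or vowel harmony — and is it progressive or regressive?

vowel harmony, regressive

/i/→[ɯ] /i/→[ɯ] /i/→[ɯ].
Vowels agree with the last vowel, so the harmony is regressive.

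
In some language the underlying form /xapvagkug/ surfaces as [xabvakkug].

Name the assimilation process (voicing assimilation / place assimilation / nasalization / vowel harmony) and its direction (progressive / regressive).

/p/→[b] /g/→[k].
Each target copies a feature from the following segment, so the direction is regressive.

voicing assimilation, regressive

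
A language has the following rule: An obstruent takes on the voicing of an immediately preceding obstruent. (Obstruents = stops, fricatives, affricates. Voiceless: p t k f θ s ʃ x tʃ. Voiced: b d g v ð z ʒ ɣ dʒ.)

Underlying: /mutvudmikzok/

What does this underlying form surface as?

[mutfudmiksok]

/v/ after /t/ (voiceless) → [f]
/z/ after /k/ (voiceless) → [s]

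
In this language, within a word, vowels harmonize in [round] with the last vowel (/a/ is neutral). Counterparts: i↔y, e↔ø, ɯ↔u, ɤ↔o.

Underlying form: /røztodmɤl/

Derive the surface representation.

[reztɤdmɤl]

/ø/ harmonizes with /ɤ/ ([-round]) → [e]
/o/ harmonizes with /ɤ/ ([-round]) → [ɤ]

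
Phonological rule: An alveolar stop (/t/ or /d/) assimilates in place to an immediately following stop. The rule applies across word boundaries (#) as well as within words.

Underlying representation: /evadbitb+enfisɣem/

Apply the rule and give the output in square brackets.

[evabbipb+enfisɣem]

/d/ before /b/ (labial) → [b]
/t/ before /b/ (labial) → [p]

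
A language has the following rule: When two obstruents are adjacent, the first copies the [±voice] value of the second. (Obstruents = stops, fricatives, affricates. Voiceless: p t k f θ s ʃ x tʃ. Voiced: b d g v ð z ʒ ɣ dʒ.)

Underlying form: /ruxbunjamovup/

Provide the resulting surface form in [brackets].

[ruɣbunjamovup]

/x/ before /b/ (voiced) → [ɣ]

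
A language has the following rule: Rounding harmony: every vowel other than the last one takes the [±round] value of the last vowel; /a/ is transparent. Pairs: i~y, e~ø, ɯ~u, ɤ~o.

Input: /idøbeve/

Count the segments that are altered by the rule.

1

/ø/ harmonizes with /e/ ([-round]) → [e]
1 segment changes.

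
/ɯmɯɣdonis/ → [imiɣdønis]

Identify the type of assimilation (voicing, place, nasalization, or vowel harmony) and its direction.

/ɯ/→[i] /ɯ/→[i] /o/→[ø].
Vowels agree with the last vowel, so the harmony is regressive.

vowel harmony, regressive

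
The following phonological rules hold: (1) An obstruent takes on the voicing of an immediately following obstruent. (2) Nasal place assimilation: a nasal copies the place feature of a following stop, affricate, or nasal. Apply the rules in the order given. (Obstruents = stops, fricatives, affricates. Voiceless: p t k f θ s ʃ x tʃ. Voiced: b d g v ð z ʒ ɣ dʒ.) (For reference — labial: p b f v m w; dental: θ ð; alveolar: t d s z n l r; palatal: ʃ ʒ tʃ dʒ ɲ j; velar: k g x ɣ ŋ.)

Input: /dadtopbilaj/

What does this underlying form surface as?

[dattobbilaj]

Rule 1: /d/ before /t/ (voiceless) → [t]
Rule 1: /p/ before /b/ (voiced) → [b]
After rule 1: dattobbilaj
Rule 2: no segment meets the rule's conditions; no change.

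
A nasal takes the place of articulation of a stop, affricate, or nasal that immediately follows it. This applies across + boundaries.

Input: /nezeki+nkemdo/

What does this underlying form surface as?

[nezeki+ŋkendo]

/n/ before /k/ (velar) → [ŋ]
/m/ before /d/ (alveolar) → [n]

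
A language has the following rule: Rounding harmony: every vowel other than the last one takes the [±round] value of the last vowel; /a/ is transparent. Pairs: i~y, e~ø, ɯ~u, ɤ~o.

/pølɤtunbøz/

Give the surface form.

[pølotunbøz]

/ɤ/ harmonizes with /ø/ ([+round]) → [o]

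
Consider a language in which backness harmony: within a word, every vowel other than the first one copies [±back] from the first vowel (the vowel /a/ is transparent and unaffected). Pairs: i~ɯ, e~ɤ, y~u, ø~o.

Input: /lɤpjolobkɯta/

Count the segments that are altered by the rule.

No segment meets the rule's conditions.

0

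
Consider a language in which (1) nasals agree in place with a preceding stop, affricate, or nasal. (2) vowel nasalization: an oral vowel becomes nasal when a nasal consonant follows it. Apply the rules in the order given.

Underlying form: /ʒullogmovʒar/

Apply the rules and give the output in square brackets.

Rule 1: /m/ after /g/ (velar) → [ŋ]
After rule 1: ʒullogŋovʒar
Rule 2: no segment meets the rule's conditions; no change.

[ʒullogŋovʒar]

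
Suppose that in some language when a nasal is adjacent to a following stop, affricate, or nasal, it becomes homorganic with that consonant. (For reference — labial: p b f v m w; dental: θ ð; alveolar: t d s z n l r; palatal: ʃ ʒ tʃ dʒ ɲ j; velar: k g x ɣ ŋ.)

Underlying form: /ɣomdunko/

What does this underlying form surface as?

/m/ before /d/ (alveolar) → [n]
/n/ before /k/ (velar) → [ŋ]

[ɣonduŋko]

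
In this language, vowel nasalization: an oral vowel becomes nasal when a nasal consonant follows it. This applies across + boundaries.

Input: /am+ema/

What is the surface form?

[ãm+ẽma]

/a/ before nasal /m/ → [ã]
/e/ before nasal /m/ → [ẽ]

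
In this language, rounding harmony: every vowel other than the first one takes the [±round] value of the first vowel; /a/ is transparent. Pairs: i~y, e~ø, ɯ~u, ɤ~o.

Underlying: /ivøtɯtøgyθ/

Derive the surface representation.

/ø/ harmonizes with /i/ ([-round]) → [e]
/ø/ harmonizes with /i/ ([-round]) → [e]
/y/ harmonizes with /i/ ([-round]) → [i]

[ivetɯtegiθ]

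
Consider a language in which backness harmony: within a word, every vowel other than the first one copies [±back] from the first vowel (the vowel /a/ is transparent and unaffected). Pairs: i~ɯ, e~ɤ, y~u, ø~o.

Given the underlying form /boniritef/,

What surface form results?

[bonɯrɯtɤf]

/i/ harmonizes with /o/ ([+back]) → [ɯ]
/i/ harmonizes with /o/ ([+back]) → [ɯ]
/e/ harmonizes with /o/ ([+back]) → [ɤ]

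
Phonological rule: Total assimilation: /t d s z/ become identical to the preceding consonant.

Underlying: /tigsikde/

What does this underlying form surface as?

[tiggikke]

/s/ after /g/ → [g] (total assimilation)
/d/ after /k/ → [k] (total assimilation)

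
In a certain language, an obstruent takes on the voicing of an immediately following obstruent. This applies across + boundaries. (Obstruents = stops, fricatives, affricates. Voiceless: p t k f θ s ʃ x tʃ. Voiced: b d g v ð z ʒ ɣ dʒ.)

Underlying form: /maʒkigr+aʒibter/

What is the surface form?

[maʃkigr+aʒipter]

/ʒ/ before /k/ (voiceless) → [ʃ]
/b/ before /t/ (voiceless) → [p]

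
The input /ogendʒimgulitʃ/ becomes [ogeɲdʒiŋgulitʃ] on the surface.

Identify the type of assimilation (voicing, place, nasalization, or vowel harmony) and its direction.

/n/→[ɲ] /m/→[ŋ].
Each target copies a feature from the following segment, so the direction is regressive.

place assimilation, regressive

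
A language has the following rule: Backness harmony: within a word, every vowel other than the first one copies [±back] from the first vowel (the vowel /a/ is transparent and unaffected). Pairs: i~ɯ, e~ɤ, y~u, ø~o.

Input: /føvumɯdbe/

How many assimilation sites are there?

2

/u/ harmonizes with /ø/ ([-back]) → [y]
/ɯ/ harmonizes with /ø/ ([-back]) → [i]
2 segments change.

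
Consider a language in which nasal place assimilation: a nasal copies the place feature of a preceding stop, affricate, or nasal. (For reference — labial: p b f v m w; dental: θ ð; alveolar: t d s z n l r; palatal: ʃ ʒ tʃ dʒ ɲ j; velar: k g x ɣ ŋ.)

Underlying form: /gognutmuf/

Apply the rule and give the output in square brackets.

/n/ after /g/ (velar) → [ŋ]
/m/ after /t/ (alveolar) → [n]

[gogŋutnuf]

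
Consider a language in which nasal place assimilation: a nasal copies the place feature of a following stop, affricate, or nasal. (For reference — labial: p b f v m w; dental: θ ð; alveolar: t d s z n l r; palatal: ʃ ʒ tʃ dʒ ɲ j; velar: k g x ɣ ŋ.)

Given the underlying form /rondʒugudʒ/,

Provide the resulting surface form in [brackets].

[roɲdʒugudʒ]

/n/ before /dʒ/ (palatal) → [ɲ]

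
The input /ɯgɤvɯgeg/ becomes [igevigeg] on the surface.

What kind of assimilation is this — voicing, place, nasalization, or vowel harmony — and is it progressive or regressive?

vowel harmony, regressive

/ɯ/→[i] /ɤ/→[e] /ɯ/→[i].
Vowels agree with the last vowel, so the harmony is regressive.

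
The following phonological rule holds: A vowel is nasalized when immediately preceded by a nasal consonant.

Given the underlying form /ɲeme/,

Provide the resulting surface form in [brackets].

[ɲẽmẽ]

/e/ after nasal /ɲ/ → [ẽ]
/e/ after nasal /m/ → [ẽ]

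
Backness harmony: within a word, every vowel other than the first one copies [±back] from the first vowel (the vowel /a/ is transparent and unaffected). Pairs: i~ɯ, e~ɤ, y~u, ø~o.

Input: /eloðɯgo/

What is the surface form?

[eløðigø]

/o/ harmonizes with /e/ ([-back]) → [ø]
/ɯ/ harmonizes with /e/ ([-back]) → [i]
/o/ harmonizes with /e/ ([-back]) → [ø]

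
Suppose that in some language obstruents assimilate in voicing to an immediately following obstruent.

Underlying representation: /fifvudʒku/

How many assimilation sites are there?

2

/f/ before /v/ (voiced) → [v]
/dʒ/ before /k/ (voiceless) → [tʃ]
2 segments change.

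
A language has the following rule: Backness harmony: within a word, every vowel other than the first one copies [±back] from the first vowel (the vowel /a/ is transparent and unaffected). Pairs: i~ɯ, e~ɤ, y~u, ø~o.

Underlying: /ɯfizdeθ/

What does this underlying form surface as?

/i/ harmonizes with /ɯ/ ([+back]) → [ɯ]
/e/ harmonizes with /ɯ/ ([+back]) → [ɤ]

[ɯfɯzdɤθ]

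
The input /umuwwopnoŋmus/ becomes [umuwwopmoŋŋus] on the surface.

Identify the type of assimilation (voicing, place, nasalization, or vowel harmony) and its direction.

place assimilation, progressive

/n/→[m] /m/→[ŋ].
Each target copies a feature from the preceding segment, so the direction is progressive.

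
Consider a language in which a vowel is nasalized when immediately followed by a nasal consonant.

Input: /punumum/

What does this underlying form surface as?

[pũnũmũm]

/u/ before nasal /n/ → [ũ]
/u/ before nasal /m/ → [ũ]
/u/ before nasal /m/ → [ũ]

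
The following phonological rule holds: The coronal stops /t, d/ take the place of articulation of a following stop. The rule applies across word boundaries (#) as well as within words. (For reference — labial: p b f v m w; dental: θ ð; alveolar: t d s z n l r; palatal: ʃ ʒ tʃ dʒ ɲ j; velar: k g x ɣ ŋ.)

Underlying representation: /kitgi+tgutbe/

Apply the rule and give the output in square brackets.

[kikgi+kgupbe]

/t/ before /g/ (velar) → [k]
/t/ before /g/ (velar) → [k]
/t/ before /b/ (labial) → [p]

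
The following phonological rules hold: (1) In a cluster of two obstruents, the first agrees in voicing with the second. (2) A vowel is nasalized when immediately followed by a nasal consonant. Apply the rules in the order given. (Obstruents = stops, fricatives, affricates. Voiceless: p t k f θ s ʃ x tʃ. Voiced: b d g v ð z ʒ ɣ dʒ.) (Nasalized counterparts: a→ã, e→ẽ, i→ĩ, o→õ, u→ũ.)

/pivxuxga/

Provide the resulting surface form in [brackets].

Rule 1: /v/ before /x/ (voiceless) → [f]
Rule 1: /x/ before /g/ (voiced) → [ɣ]
After rule 1: pifxuɣga
Rule 2: no segment meets the rule's conditions; no change.

[pifxuɣga]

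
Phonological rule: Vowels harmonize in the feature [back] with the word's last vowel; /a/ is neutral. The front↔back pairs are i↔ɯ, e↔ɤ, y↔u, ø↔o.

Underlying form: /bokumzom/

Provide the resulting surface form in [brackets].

[bokumzom]

no segment meets the rule's conditions; no change.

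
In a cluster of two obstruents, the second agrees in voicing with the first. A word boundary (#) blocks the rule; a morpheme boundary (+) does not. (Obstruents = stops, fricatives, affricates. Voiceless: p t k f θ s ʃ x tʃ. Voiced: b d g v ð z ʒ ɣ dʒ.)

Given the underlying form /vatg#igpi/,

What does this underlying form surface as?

[vatk#igbi]

/g/ after /t/ (voiceless) → [k]
/p/ after /g/ (voiced) → [b]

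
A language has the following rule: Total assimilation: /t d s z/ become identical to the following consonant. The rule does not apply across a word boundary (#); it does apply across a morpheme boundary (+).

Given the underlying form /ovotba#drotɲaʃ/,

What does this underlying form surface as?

/t/ before /b/ → [b] (total assimilation)
/d/ before /r/ → [r] (total assimilation)
/t/ before /ɲ/ → [ɲ] (total assimilation)

[ovobba#rroɲɲaʃ]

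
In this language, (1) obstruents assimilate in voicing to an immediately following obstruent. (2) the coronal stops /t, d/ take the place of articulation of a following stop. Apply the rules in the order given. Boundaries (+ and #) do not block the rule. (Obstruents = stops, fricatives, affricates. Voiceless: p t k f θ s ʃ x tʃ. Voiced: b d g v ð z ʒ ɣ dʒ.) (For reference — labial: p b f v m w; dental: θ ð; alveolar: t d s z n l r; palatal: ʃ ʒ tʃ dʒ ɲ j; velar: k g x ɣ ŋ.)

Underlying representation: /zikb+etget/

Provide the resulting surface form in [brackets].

Rule 1: /k/ before /b/ (voiced) → [g]
Rule 1: /t/ before /g/ (voiced) → [d]
After rule 1: zigb+edget
Rule 2: /d/ before /g/ (velar) → [g]

[zigb+egget]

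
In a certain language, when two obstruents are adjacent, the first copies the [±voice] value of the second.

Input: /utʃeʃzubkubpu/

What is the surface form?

[utʃeʒzupkuppu]

/ʃ/ before /z/ (voiced) → [ʒ]
/b/ before /k/ (voiceless) → [p]
/b/ before /p/ (voiceless) → [p]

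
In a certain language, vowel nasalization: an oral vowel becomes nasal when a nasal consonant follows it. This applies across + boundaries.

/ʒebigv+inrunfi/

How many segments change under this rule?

2

/i/ before nasal /n/ → [ĩ]
/u/ before nasal /n/ → [ũ]
2 segments change.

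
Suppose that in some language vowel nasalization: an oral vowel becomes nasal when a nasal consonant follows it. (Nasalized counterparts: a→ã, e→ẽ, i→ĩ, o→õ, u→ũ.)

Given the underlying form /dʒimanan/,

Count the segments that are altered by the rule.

3

/i/ before nasal /m/ → [ĩ]
/a/ before nasal /n/ → [ã]
/a/ before nasal /n/ → [ã]
3 segments change.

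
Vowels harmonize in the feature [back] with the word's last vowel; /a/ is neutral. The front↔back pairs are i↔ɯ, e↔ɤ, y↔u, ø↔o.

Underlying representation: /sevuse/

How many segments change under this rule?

1

/u/ harmonizes with /e/ ([-back]) → [y]
1 segment changes.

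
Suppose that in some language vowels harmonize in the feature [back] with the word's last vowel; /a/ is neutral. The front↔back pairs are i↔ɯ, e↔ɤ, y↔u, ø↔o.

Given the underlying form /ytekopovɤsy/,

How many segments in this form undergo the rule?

/o/ harmonizes with /y/ ([-back]) → [ø]
/o/ harmonizes with /y/ ([-back]) → [ø]
/ɤ/ harmonizes with /y/ ([-back]) → [e]
3 segments change.

3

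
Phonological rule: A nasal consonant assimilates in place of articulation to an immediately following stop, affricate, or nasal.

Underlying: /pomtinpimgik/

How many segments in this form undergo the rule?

/m/ before /t/ (alveolar) → [n]
/n/ before /p/ (labial) → [m]
/m/ before /g/ (velar) → [ŋ]
3 segments change.

3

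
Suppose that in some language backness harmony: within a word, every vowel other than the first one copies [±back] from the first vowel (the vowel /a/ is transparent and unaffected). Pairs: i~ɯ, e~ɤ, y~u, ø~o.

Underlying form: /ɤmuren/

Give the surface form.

[ɤmurɤn]

/e/ harmonizes with /ɤ/ ([+back]) → [ɤ]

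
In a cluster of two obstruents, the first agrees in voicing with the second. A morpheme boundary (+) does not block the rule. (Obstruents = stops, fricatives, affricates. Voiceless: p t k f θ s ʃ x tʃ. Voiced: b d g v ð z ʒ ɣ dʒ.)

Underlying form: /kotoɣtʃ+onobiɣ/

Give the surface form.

[kotoxtʃ+onobiɣ]

/ɣ/ before /tʃ/ (voiceless) → [x]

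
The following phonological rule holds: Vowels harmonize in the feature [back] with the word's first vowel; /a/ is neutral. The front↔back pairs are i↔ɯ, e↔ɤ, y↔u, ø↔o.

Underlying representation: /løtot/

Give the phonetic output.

[løtøt]

/o/ harmonizes with /ø/ ([-back]) → [ø]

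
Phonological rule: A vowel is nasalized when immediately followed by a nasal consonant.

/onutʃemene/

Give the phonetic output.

[õnutʃẽmẽne]

/o/ before nasal /n/ → [õ]
/e/ before nasal /m/ → [ẽ]
/e/ before nasal /n/ → [ẽ]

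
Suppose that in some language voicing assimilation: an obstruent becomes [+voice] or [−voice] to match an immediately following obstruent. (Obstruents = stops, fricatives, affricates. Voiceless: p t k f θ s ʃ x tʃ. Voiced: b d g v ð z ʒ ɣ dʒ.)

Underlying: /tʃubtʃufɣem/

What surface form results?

[tʃuptʃuvɣem]

/b/ before /tʃ/ (voiceless) → [p]
/f/ before /ɣ/ (voiced) → [v]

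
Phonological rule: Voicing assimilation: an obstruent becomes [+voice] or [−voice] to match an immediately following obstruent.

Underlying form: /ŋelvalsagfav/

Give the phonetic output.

/g/ before /f/ (voiceless) → [k]

[ŋelvalsakfav]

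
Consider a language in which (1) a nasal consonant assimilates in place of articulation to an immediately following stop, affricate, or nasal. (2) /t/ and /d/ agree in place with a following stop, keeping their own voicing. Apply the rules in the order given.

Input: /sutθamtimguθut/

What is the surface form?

[sutθantiŋguθut]

Rule 1: /m/ before /t/ (alveolar) → [n]
Rule 1: /m/ before /g/ (velar) → [ŋ]
After rule 1: sutθantiŋguθut
Rule 2: no segment meets the rule's conditions; no change.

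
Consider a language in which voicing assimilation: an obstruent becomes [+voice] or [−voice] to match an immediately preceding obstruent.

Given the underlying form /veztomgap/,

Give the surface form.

[vezdomgap]

/t/ after /z/ (voiced) → [d]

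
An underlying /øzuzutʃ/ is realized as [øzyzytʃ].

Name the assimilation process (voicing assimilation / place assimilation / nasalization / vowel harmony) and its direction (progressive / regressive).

vowel harmony, progressive

/u/→[y] /u/→[y].
Vowels agree with the first vowel, so the harmony is progressive.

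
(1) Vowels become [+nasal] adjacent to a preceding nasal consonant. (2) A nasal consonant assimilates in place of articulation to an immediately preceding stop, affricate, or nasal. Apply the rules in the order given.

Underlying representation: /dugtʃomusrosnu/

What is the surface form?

Rule 1: /u/ after nasal /m/ → [ũ]
Rule 1: /u/ after nasal /n/ → [ũ]
After rule 1: dugtʃomũsrosnũ
Rule 2: no segment meets the rule's conditions; no change.

[dugtʃomũsrosnũ]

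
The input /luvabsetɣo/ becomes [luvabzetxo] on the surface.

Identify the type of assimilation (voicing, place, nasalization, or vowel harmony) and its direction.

/s/→[z] /ɣ/→[x].
Each target copies a feature from the preceding segment, so the direction is progressive.

voicing assimilation, progressive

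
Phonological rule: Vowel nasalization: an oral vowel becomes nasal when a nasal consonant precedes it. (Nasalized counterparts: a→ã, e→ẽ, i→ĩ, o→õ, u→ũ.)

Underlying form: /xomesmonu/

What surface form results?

[xomẽsmõnũ]

/e/ after nasal /m/ → [ẽ]
/o/ after nasal /m/ → [õ]
/u/ after nasal /n/ → [ũ]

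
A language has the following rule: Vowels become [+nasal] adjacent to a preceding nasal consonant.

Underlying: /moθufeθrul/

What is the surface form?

[mõθufeθrul]

/o/ after nasal /m/ → [õ]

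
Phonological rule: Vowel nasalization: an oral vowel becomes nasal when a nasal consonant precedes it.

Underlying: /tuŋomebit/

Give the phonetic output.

/o/ after nasal /ŋ/ → [õ]
/e/ after nasal /m/ → [ẽ]

[tuŋõmẽbit]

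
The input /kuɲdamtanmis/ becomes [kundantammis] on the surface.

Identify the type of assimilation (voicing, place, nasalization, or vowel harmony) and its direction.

place assimilation, regressive

/ɲ/→[n] /m/→[n] /n/→[m].
Each target copies a feature from the following segment, so the direction is regressive.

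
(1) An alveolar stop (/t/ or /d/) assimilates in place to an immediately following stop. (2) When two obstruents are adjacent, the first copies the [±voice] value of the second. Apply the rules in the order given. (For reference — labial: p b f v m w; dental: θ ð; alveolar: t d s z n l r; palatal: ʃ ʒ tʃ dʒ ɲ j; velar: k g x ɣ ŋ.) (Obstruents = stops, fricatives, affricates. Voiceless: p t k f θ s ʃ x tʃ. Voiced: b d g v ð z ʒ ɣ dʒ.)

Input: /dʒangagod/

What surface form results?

Rule 1: no segment meets the rule's conditions; no change.
After rule 1: dʒangagod
Rule 2: no segment meets the rule's conditions; no change.

[dʒangagod]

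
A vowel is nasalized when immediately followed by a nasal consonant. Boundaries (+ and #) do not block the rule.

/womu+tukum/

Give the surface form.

[wõmu+tukũm]

/o/ before nasal /m/ → [õ]
/u/ before nasal /m/ → [ũ]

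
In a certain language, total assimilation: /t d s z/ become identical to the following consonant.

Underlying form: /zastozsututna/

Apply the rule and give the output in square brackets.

/s/ before /t/ → [t] (total assimilation)
/z/ before /s/ → [s] (total assimilation)
/t/ before /n/ → [n] (total assimilation)

[zattossutunna]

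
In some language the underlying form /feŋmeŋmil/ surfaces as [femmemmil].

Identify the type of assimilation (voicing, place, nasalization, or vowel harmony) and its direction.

place assimilation, regressive

/ŋ/→[m] /ŋ/→[m].
Each target copies a feature from the following segment, so the direction is regressive.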